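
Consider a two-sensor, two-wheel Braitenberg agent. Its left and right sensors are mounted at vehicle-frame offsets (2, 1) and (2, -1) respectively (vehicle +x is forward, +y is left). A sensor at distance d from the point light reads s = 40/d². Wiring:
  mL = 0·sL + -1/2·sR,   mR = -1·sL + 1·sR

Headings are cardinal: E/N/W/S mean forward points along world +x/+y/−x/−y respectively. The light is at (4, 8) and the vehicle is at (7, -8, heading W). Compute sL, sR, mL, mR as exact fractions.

4/29 20/113 -10/113 128/3277

left sensor world pos  = (5, -9); dL² = 290
right sensor world pos = (5, -7); dR² = 226
sL = 40/290 = 4/29
sR = 40/226 = 20/113
mL = 0·sL + -1/2·sR = -10/113
mR = -1·sL + 1·sR = 128/3277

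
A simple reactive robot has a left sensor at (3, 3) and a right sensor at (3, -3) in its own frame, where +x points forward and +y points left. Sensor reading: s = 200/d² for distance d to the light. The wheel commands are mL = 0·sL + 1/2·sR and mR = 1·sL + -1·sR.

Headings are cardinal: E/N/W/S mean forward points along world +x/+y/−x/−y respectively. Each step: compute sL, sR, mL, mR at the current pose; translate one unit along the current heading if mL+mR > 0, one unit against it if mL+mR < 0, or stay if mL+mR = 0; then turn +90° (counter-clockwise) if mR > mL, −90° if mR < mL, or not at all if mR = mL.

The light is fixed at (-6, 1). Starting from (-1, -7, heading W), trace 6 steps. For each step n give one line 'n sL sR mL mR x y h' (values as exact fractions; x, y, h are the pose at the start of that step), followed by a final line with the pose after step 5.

n=0: pose=(-1,-7,W); sL=8/5, sR=200/29; mL=100/29, mR=-768/145; mL+mR=-268/145 → advance -1; mR−mL=-1268/145 → turn -1·90°
n=1: pose=(0,-7,N); sL=100/17, sR=100/53; mL=50/53, mR=3600/901; mL+mR=4450/901 → advance +1; mR−mL=2750/901 → turn +1·90°
n=2: pose=(0,-6,W); sL=200/109, sR=8; mL=4, mR=-672/109; mL+mR=-236/109 → advance -1; mR−mL=-1108/109 → turn -1·90°
n=3: pose=(1,-6,N); sL=25/4, sR=50/29; mL=25/29, mR=525/116; mL+mR=625/116 → advance +1; mR−mL=425/116 → turn +1·90°
n=4: pose=(1,-5,W); sL=200/97, sR=8; mL=4, mR=-576/97; mL+mR=-188/97 → advance -1; mR−mL=-964/97 → turn -1·90°
n=5: pose=(2,-5,N); sL=100/17, sR=20/13; mL=10/13, mR=960/221; mL+mR=1130/221 → advance +1; mR−mL=790/221 → turn +1·90°

0 8/5 200/29 100/29 -768/145 -1 -7 W
1 100/17 100/53 50/53 3600/901 0 -7 N
2 200/109 8 4 -672/109 0 -6 W
3 25/4 50/29 25/29 525/116 1 -6 N
4 200/97 8 4 -576/97 1 -5 W
5 100/17 20/13 10/13 960/221 2 -5 N
final 2 -4 W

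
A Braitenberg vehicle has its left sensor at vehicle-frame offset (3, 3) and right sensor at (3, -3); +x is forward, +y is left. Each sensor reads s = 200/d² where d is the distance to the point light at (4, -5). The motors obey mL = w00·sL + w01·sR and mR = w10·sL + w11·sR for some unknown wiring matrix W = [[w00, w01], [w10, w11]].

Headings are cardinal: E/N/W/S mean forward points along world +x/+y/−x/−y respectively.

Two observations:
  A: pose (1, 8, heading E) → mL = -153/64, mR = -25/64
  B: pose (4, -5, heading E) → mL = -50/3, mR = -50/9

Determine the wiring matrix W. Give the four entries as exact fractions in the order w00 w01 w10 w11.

-1/2 -1 -1/2 0

obs A: pose=(1,8,E) → sL=25/32, sR=2, mL=-153/64, mR=-25/64
obs B: pose=(4,-5,E) → sL=100/9, sR=100/9, mL=-50/3, mR=-50/9
sensor matrix S = [[25/32, 2], [100/9, 100/9]]; det S = -325/24
solve [mL_A; mL_B] = S·[w00; w01] and [mR_A; mR_B] = S·[w10; w11]:
  w00 = -1/2, w01 = -1, w10 = -1/2, w11 = 0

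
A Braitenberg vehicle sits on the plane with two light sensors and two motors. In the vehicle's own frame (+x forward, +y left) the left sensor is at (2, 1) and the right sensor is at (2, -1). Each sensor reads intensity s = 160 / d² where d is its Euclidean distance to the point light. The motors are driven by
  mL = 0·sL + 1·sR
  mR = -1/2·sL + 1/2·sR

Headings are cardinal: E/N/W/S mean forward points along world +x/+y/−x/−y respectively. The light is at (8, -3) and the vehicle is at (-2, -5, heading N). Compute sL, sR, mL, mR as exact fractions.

160/121 160/81 160/81 3200/9801

left sensor world pos  = (-3, -3); dL² = 121
right sensor world pos = (-1, -3); dR² = 81
sL = 160/121 = 160/121
sR = 160/81 = 160/81
mL = 0·sL + 1·sR = 160/81
mR = -1/2·sL + 1/2·sR = 3200/9801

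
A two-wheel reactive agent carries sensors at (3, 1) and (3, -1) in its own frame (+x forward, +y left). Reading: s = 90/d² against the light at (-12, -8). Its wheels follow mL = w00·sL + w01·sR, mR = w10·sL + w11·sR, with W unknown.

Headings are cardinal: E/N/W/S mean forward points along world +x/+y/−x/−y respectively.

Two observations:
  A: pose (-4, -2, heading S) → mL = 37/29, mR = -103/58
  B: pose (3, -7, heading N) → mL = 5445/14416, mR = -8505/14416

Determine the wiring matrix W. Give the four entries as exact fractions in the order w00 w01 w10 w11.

obs A: pose=(-4,-2,S) → sL=1, sR=45/29, mL=37/29, mR=-103/58
obs B: pose=(3,-7,N) → sL=45/106, sR=45/136, mL=5445/14416, mR=-8505/14416
sensor matrix S = [[1, 45/29], [45/106, 45/136]]; det S = -68535/209032
solve [mL_A; mL_B] = S·[w00; w01] and [mR_A; mR_B] = S·[w10; w11]:
  w00 = 1/2, w01 = 1/2, w10 = -1, w11 = -1/2

1/2 1/2 -1 -1/2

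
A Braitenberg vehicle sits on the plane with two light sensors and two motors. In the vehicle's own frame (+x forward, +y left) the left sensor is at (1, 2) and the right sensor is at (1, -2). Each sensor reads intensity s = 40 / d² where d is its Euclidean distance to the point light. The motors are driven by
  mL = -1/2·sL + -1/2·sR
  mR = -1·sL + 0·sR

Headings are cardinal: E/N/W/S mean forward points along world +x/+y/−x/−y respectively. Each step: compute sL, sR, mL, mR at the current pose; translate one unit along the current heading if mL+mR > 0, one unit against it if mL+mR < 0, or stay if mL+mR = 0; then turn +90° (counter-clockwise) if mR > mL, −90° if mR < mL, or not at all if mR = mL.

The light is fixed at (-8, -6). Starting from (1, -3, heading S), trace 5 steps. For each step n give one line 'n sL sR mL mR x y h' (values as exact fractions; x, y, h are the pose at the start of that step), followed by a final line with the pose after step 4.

n=0: pose=(1,-3,S); sL=8/25, sR=40/53; mL=-712/1325, mR=-8/25; mL+mR=-1136/1325 → advance -1; mR−mL=288/1325 → turn +1·90°
n=1: pose=(1,-2,E); sL=5/17, sR=5/13; mL=-75/221, mR=-5/17; mL+mR=-140/221 → advance -1; mR−mL=10/221 → turn +1·90°
n=2: pose=(0,-2,N); sL=40/61, sR=8/25; mL=-744/1525, mR=-40/61; mL+mR=-1744/1525 → advance -1; mR−mL=-256/1525 → turn -1·90°
n=3: pose=(0,-3,E); sL=20/53, sR=20/41; mL=-940/2173, mR=-20/53; mL+mR=-1760/2173 → advance -1; mR−mL=120/2173 → turn +1·90°
n=4: pose=(-1,-3,N); sL=40/41, sR=40/97; mL=-2760/3977, mR=-40/41; mL+mR=-6640/3977 → advance -1; mR−mL=-1120/3977 → turn -1·90°

0 8/25 40/53 -712/1325 -8/25 1 -3 S
1 5/17 5/13 -75/221 -5/17 1 -2 E
2 40/61 8/25 -744/1525 -40/61 0 -2 N
3 20/53 20/41 -940/2173 -20/53 0 -3 E
4 40/41 40/97 -2760/3977 -40/41 -1 -3 N
final -1 -4 E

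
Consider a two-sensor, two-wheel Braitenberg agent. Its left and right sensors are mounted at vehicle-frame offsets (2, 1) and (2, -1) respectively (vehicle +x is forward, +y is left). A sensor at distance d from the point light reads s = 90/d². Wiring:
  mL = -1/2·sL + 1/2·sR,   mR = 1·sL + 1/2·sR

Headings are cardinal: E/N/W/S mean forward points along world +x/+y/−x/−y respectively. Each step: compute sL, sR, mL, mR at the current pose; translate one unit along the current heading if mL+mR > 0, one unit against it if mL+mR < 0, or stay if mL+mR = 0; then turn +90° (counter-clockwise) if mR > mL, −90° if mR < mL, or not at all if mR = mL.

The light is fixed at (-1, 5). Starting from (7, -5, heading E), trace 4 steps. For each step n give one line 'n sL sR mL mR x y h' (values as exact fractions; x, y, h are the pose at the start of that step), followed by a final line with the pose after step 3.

n=0: pose=(7,-5,E); sL=90/181, sR=90/221; mL=-1800/40001, mR=28035/40001; mL+mR=26235/40001 → advance +1; mR−mL=135/181 → turn +1·90°
n=1: pose=(8,-5,N); sL=45/64, sR=45/82; mL=-405/5248, mR=2565/2624; mL+mR=4725/5248 → advance +1; mR−mL=135/128 → turn +1·90°
n=2: pose=(8,-4,W); sL=90/149, sR=90/113; mL=1620/16837, mR=16875/16837; mL+mR=18495/16837 → advance +1; mR−mL=135/149 → turn +1·90°
n=3: pose=(7,-4,S); sL=45/101, sR=9/17; mL=72/1717, mR=2439/3434; mL+mR=2583/3434 → advance +1; mR−mL=135/202 → turn +1·90°

0 90/181 90/221 -1800/40001 28035/40001 7 -5 E
1 45/64 45/82 -405/5248 2565/2624 8 -5 N
2 90/149 90/113 1620/16837 16875/16837 8 -4 W
3 45/101 9/17 72/1717 2439/3434 7 -4 S
final 7 -5 E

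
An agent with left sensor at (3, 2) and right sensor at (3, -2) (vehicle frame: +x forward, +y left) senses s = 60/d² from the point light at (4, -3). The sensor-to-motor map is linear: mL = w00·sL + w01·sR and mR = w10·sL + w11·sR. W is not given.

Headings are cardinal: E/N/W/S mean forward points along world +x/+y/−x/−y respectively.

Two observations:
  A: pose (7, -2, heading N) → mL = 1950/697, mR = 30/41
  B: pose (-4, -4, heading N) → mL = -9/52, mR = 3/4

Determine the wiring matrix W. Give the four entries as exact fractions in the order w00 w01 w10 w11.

obs A: pose=(7,-2,N) → sL=60/17, sR=60/41, mL=1950/697, mR=30/41
obs B: pose=(-4,-4,N) → sL=15/26, sR=3/2, mL=-9/52, mR=3/4
sensor matrix S = [[60/17, 60/41], [15/26, 3/2]]; det S = 40320/9061
solve [mL_A; mL_B] = S·[w00; w01] and [mR_A; mR_B] = S·[w10; w11]:
  w00 = 1, w01 = -1/2, w10 = 0, w11 = 1/2

1 -1/2 0 1/2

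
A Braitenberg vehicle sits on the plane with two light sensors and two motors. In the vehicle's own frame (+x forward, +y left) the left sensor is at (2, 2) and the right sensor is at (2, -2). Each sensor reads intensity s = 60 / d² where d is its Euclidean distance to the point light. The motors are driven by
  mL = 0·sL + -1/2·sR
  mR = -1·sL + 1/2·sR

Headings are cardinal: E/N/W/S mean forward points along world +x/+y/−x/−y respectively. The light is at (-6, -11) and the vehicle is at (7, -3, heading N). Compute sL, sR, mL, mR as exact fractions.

left sensor world pos  = (5, -1); dL² = 221
right sensor world pos = (9, -1); dR² = 325
sL = 60/221 = 60/221
sR = 60/325 = 12/65
mL = 0·sL + -1/2·sR = -6/65
mR = -1·sL + 1/2·sR = -198/1105

60/221 12/65 -6/65 -198/1105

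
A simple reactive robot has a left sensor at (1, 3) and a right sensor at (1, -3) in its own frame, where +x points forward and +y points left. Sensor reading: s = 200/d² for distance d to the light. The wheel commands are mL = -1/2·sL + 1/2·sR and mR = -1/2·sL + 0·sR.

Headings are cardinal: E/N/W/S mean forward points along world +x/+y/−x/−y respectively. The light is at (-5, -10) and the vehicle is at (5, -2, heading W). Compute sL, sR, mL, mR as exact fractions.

left sensor world pos  = (4, -5); dL² = 106
right sensor world pos = (4, 1); dR² = 202
sL = 200/106 = 100/53
sR = 200/202 = 100/101
mL = -1/2·sL + 1/2·sR = -2400/5353
mR = -1/2·sL + 0·sR = -50/53

100/53 100/101 -2400/5353 -50/53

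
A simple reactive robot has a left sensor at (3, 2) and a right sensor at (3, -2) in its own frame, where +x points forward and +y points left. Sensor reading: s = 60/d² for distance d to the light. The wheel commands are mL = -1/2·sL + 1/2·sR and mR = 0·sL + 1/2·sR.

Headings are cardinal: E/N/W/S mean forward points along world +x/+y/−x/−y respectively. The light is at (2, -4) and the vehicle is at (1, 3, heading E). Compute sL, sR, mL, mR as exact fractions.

left sensor world pos  = (4, 5); dL² = 85
right sensor world pos = (4, 1); dR² = 29
sL = 60/85 = 12/17
sR = 60/29 = 60/29
mL = -1/2·sL + 1/2·sR = 336/493
mR = 0·sL + 1/2·sR = 30/29

12/17 60/29 336/493 30/29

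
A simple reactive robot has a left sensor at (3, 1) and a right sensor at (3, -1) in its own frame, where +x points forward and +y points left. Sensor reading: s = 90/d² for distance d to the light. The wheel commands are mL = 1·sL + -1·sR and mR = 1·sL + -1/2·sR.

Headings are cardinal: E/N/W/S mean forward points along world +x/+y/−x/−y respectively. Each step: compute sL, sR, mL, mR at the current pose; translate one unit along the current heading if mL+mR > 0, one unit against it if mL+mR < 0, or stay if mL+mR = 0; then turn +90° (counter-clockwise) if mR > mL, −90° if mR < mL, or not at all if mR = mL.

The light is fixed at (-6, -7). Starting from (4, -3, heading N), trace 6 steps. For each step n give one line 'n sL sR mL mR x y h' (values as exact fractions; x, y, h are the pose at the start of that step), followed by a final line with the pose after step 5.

n=0: pose=(4,-3,N); sL=9/13, sR=9/17; mL=36/221, mR=189/442; mL+mR=261/442 → advance +1; mR−mL=9/34 → turn +1·90°
n=1: pose=(4,-2,W); sL=18/13, sR=18/17; mL=72/221, mR=189/221; mL+mR=261/221 → advance +1; mR−mL=9/17 → turn +1·90°
n=2: pose=(3,-2,S); sL=45/52, sR=45/34; mL=-405/884, mR=45/221; mL+mR=-225/884 → advance -1; mR−mL=45/68 → turn +1·90°
n=3: pose=(3,-1,E); sL=90/193, sR=90/169; mL=-2160/32617, mR=6525/32617; mL+mR=4365/32617 → advance +1; mR−mL=45/169 → turn +1·90°
n=4: pose=(4,-1,N); sL=5/9, sR=45/101; mL=100/909, mR=605/1818; mL+mR=805/1818 → advance +1; mR−mL=45/202 → turn +1·90°
n=5: pose=(4,0,W); sL=18/17, sR=90/113; mL=504/1921, mR=1269/1921; mL+mR=1773/1921 → advance +1; mR−mL=45/113 → turn +1·90°

0 9/13 9/17 36/221 189/442 4 -3 N
1 18/13 18/17 72/221 189/221 4 -2 W
2 45/52 45/34 -405/884 45/221 3 -2 S
3 90/193 90/169 -2160/32617 6525/32617 3 -1 E
4 5/9 45/101 100/909 605/1818 4 -1 N
5 18/17 90/113 504/1921 1269/1921 4 0 W
final 3 0 S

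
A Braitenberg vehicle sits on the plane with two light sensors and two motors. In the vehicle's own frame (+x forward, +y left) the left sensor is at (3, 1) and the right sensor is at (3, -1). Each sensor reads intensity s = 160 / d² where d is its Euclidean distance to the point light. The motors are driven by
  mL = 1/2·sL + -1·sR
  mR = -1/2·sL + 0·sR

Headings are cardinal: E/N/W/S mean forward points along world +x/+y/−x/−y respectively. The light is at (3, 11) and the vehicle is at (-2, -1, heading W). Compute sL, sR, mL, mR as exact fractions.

left sensor world pos  = (-5, -2); dL² = 233
right sensor world pos = (-5, 0); dR² = 185
sL = 160/233 = 160/233
sR = 160/185 = 32/37
mL = 1/2·sL + -1·sR = -4496/8621
mR = -1/2·sL + 0·sR = -80/233

160/233 32/37 -4496/8621 -80/233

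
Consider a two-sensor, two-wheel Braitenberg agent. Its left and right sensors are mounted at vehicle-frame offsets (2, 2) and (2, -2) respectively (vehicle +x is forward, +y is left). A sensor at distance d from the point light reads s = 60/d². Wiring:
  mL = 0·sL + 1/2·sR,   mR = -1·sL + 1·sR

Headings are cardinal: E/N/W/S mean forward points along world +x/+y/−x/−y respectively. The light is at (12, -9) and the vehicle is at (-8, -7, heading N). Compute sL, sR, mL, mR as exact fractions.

3/25 3/17 3/34 24/425

left sensor world pos  = (-10, -5); dL² = 500
right sensor world pos = (-6, -5); dR² = 340
sL = 60/500 = 3/25
sR = 60/340 = 3/17
mL = 0·sL + 1/2·sR = 3/34
mR = -1·sL + 1·sR = 24/425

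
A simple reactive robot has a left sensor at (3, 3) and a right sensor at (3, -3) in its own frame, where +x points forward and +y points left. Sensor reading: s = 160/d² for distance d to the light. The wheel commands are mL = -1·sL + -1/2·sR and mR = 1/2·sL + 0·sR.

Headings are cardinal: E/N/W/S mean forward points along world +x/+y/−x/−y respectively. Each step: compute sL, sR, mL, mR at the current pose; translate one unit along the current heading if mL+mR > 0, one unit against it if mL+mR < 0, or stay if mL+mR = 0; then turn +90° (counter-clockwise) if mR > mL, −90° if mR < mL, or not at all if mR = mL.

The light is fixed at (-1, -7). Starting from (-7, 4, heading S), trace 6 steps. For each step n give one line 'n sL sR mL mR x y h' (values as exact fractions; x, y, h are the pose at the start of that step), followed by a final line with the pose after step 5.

0 160/73 32/29 -5808/2117 80/73 -7 4 S
1 80/117 16/9 -184/117 40/117 -7 5 E
2 32/65 160/241 -12912/15665 16/65 -8 5 N
3 40/41 20/37 -1890/1517 20/41 -8 4 W
4 160/73 32/29 -5808/2117 80/73 -7 4 S
5 80/117 16/9 -184/117 40/117 -7 5 E
final -8 5 N

n=0: pose=(-7,4,S); sL=160/73, sR=32/29; mL=-5808/2117, mR=80/73; mL+mR=-3488/2117 → advance -1; mR−mL=8128/2117 → turn +1·90°
n=1: pose=(-7,5,E); sL=80/117, sR=16/9; mL=-184/117, mR=40/117; mL+mR=-16/13 → advance -1; mR−mL=224/117 → turn +1·90°
n=2: pose=(-8,5,N); sL=32/65, sR=160/241; mL=-12912/15665, mR=16/65; mL+mR=-9056/15665 → advance -1; mR−mL=16768/15665 → turn +1·90°
n=3: pose=(-8,4,W); sL=40/41, sR=20/37; mL=-1890/1517, mR=20/41; mL+mR=-1150/1517 → advance -1; mR−mL=2630/1517 → turn +1·90°
n=4: pose=(-7,4,S); sL=160/73, sR=32/29; mL=-5808/2117, mR=80/73; mL+mR=-3488/2117 → advance -1; mR−mL=8128/2117 → turn +1·90°
n=5: pose=(-7,5,E); sL=80/117, sR=16/9; mL=-184/117, mR=40/117; mL+mR=-16/13 → advance -1; mR−mL=224/117 → turn +1·90°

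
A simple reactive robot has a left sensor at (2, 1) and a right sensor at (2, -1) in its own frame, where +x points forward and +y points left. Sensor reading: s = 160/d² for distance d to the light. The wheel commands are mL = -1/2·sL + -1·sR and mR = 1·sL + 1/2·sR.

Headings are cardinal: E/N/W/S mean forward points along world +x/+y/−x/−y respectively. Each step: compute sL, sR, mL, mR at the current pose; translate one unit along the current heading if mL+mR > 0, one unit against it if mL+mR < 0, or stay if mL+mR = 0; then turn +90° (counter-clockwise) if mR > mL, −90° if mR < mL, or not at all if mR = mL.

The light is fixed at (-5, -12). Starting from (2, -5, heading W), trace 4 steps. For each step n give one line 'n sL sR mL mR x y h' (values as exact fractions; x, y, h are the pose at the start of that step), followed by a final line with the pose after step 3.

n=0: pose=(2,-5,W); sL=160/61, sR=160/89; mL=-16880/5429, mR=19120/5429; mL+mR=2240/5429 → advance +1; mR−mL=36000/5429 → turn +1·90°
n=1: pose=(1,-5,S); sL=80/37, sR=16/5; mL=-792/185, mR=696/185; mL+mR=-96/185 → advance -1; mR−mL=1488/185 → turn +1·90°
n=2: pose=(1,-4,E); sL=32/29, sR=160/113; mL=-6448/3277, mR=5936/3277; mL+mR=-512/3277 → advance -1; mR−mL=12384/3277 → turn +1·90°
n=3: pose=(0,-4,N); sL=40/29, sR=20/17; mL=-920/493, mR=970/493; mL+mR=50/493 → advance +1; mR−mL=1890/493 → turn +1·90°

0 160/61 160/89 -16880/5429 19120/5429 2 -5 W
1 80/37 16/5 -792/185 696/185 1 -5 S
2 32/29 160/113 -6448/3277 5936/3277 1 -4 E
3 40/29 20/17 -920/493 970/493 0 -4 N
final 0 -3 W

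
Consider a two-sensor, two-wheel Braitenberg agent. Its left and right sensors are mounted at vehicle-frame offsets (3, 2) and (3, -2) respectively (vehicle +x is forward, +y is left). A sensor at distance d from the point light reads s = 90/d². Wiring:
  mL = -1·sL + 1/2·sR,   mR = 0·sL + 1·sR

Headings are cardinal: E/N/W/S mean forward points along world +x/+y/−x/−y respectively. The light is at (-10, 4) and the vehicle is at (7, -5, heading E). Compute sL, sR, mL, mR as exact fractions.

90/449 90/521 -26685/233929 90/521

left sensor world pos  = (10, -3); dL² = 449
right sensor world pos = (10, -7); dR² = 521
sL = 90/449 = 90/449
sR = 90/521 = 90/521
mL = -1·sL + 1/2·sR = -26685/233929
mR = 0·sL + 1·sR = 90/521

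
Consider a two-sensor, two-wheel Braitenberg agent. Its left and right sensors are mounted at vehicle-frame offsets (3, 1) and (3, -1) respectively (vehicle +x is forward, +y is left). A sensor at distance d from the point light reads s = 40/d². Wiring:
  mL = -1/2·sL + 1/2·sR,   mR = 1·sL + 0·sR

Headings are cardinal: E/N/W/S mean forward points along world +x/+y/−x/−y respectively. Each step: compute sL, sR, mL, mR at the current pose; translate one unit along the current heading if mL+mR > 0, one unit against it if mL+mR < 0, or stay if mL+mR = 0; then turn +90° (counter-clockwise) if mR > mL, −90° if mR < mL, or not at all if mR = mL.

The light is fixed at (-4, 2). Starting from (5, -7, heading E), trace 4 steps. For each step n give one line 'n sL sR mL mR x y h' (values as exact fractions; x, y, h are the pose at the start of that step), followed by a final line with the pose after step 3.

n=0: pose=(5,-7,E); sL=5/26, sR=10/61; mL=-45/3172, mR=5/26; mL+mR=565/3172 → advance +1; mR−mL=655/3172 → turn +1·90°
n=1: pose=(6,-7,N); sL=40/117, sR=40/157; mL=-800/18369, mR=40/117; mL+mR=5480/18369 → advance +1; mR−mL=2360/6123 → turn +1·90°
n=2: pose=(6,-6,W); sL=4/13, sR=20/49; mL=32/637, mR=4/13; mL+mR=228/637 → advance +1; mR−mL=164/637 → turn +1·90°
n=3: pose=(5,-6,S); sL=40/221, sR=8/37; mL=144/8177, mR=40/221; mL+mR=1624/8177 → advance +1; mR−mL=1336/8177 → turn +1·90°

0 5/26 10/61 -45/3172 5/26 5 -7 E
1 40/117 40/157 -800/18369 40/117 6 -7 N
2 4/13 20/49 32/637 4/13 6 -6 W
3 40/221 8/37 144/8177 40/221 5 -6 S
final 5 -7 E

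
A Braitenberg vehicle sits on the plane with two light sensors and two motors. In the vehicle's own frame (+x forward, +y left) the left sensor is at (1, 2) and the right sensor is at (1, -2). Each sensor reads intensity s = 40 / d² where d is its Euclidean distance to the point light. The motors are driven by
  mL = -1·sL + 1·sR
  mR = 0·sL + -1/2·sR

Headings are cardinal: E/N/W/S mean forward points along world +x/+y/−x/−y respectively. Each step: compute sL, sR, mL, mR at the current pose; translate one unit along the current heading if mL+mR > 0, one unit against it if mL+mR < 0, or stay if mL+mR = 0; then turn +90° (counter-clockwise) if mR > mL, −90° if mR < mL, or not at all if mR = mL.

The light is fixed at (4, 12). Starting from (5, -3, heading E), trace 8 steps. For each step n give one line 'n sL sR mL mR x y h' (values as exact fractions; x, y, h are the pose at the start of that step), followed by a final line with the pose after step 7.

0 40/173 40/293 -4800/50689 -20/293 5 -3 E
1 1/5 1/5 0 -1/10 4 -3 N
2 40/197 8/65 -1024/12805 -4/65 4 -4 E
3 20/117 20/113 80/13221 -10/113 3 -4 N
4 8/45 40/361 -1088/16245 -20/361 3 -5 E
5 5/34 5/32 5/544 -5/64 2 -5 N
6 40/257 40/401 -5760/103057 -20/401 2 -6 E
7 20/157 4/29 48/4553 -2/29 1 -6 N
final 1 -7 E

n=0: pose=(5,-3,E); sL=40/173, sR=40/293; mL=-4800/50689, mR=-20/293; mL+mR=-8260/50689 → advance -1; mR−mL=1340/50689 → turn +1·90°
n=1: pose=(4,-3,N); sL=1/5, sR=1/5; mL=0, mR=-1/10; mL+mR=-1/10 → advance -1; mR−mL=-1/10 → turn -1·90°
n=2: pose=(4,-4,E); sL=40/197, sR=8/65; mL=-1024/12805, mR=-4/65; mL+mR=-1812/12805 → advance -1; mR−mL=236/12805 → turn +1·90°
n=3: pose=(3,-4,N); sL=20/117, sR=20/113; mL=80/13221, mR=-10/113; mL+mR=-1090/13221 → advance -1; mR−mL=-1250/13221 → turn -1·90°
n=4: pose=(3,-5,E); sL=8/45, sR=40/361; mL=-1088/16245, mR=-20/361; mL+mR=-1988/16245 → advance -1; mR−mL=188/16245 → turn +1·90°
n=5: pose=(2,-5,N); sL=5/34, sR=5/32; mL=5/544, mR=-5/64; mL+mR=-75/1088 → advance -1; mR−mL=-95/1088 → turn -1·90°
n=6: pose=(2,-6,E); sL=40/257, sR=40/401; mL=-5760/103057, mR=-20/401; mL+mR=-10900/103057 → advance -1; mR−mL=620/103057 → turn +1·90°
n=7: pose=(1,-6,N); sL=20/157, sR=4/29; mL=48/4553, mR=-2/29; mL+mR=-266/4553 → advance -1; mR−mL=-362/4553 → turn -1·90°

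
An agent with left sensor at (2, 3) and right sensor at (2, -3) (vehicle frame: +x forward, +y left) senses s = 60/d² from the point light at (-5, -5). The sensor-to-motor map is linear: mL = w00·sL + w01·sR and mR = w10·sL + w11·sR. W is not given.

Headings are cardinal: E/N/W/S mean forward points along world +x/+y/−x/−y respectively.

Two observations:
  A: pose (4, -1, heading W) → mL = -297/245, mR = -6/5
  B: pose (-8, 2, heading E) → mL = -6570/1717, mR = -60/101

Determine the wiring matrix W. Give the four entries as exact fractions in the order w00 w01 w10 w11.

-1/2 -1 -1 0

obs A: pose=(4,-1,W) → sL=6/5, sR=30/49, mL=-297/245, mR=-6/5
obs B: pose=(-8,2,E) → sL=60/101, sR=60/17, mL=-6570/1717, mR=-60/101
sensor matrix S = [[6/5, 30/49], [60/101, 60/17]]; det S = 325728/84133
solve [mL_A; mL_B] = S·[w00; w01] and [mR_A; mR_B] = S·[w10; w11]:
  w00 = -1/2, w01 = -1, w10 = -1, w11 = 0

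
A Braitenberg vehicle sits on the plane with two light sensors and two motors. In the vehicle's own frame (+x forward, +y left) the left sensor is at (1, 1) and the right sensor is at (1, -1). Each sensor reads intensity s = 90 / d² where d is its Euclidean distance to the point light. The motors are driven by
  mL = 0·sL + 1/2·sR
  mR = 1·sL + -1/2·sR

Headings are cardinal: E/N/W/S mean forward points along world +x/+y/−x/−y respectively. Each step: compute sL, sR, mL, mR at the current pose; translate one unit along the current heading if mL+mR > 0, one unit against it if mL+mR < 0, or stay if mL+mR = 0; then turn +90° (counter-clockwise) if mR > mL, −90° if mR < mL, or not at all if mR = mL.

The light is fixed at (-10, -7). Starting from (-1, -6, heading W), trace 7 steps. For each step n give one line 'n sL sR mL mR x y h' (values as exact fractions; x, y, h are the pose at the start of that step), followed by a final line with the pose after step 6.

n=0: pose=(-1,-6,W); sL=45/32, sR=45/34; mL=45/68, mR=405/544; mL+mR=45/32 → advance +1; mR−mL=45/544 → turn +1·90°
n=1: pose=(-2,-6,S); sL=10/9, sR=90/49; mL=45/49, mR=85/441; mL+mR=10/9 → advance +1; mR−mL=-320/441 → turn -1·90°
n=2: pose=(-2,-7,W); sL=9/5, sR=9/5; mL=9/10, mR=9/10; mL+mR=9/5 → advance +1; mR−mL=0 → turn +0·90°
n=3: pose=(-3,-7,W); sL=90/37, sR=90/37; mL=45/37, mR=45/37; mL+mR=90/37 → advance +1; mR−mL=0 → turn +0·90°
n=4: pose=(-4,-7,W); sL=45/13, sR=45/13; mL=45/26, mR=45/26; mL+mR=45/13 → advance +1; mR−mL=0 → turn +0·90°
n=5: pose=(-5,-7,W); sL=90/17, sR=90/17; mL=45/17, mR=45/17; mL+mR=90/17 → advance +1; mR−mL=0 → turn +0·90°
n=6: pose=(-6,-7,W); sL=9, sR=9; mL=9/2, mR=9/2; mL+mR=9 → advance +1; mR−mL=0 → turn +0·90°

0 45/32 45/34 45/68 405/544 -1 -6 W
1 10/9 90/49 45/49 85/441 -2 -6 S
2 9/5 9/5 9/10 9/10 -2 -7 W
3 90/37 90/37 45/37 45/37 -3 -7 W
4 45/13 45/13 45/26 45/26 -4 -7 W
5 90/17 90/17 45/17 45/17 -5 -7 W
6 9 9 9/2 9/2 -6 -7 W
final -7 -7 W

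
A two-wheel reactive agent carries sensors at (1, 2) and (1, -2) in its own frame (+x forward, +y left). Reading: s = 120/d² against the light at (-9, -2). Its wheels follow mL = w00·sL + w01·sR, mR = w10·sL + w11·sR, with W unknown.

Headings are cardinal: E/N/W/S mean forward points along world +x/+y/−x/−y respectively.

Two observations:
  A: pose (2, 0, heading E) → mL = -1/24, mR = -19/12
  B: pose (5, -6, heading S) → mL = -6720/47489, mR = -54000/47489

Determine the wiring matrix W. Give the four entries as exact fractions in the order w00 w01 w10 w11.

1/2 -1/2 -1 -1

obs A: pose=(2,0,E) → sL=3/4, sR=5/6, mL=-1/24, mR=-19/12
obs B: pose=(5,-6,S) → sL=120/281, sR=120/169, mL=-6720/47489, mR=-54000/47489
sensor matrix S = [[3/4, 5/6], [120/281, 120/169]]; det S = 8390/47489
solve [mL_A; mL_B] = S·[w00; w01] and [mR_A; mR_B] = S·[w10; w11]:
  w00 = 1/2, w01 = -1/2, w10 = -1, w11 = -1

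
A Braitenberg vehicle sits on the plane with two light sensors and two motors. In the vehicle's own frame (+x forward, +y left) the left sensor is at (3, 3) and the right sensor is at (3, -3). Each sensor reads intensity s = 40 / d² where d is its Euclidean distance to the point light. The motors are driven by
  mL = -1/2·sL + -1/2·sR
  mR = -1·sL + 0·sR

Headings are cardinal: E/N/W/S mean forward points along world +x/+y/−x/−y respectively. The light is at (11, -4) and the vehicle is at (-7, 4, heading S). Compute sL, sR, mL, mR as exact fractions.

4/25 20/233 -716/5825 -4/25

left sensor world pos  = (-4, 1); dL² = 250
right sensor world pos = (-10, 1); dR² = 466
sL = 40/250 = 4/25
sR = 40/466 = 20/233
mL = -1/2·sL + -1/2·sR = -716/5825
mR = -1·sL + 0·sR = -4/25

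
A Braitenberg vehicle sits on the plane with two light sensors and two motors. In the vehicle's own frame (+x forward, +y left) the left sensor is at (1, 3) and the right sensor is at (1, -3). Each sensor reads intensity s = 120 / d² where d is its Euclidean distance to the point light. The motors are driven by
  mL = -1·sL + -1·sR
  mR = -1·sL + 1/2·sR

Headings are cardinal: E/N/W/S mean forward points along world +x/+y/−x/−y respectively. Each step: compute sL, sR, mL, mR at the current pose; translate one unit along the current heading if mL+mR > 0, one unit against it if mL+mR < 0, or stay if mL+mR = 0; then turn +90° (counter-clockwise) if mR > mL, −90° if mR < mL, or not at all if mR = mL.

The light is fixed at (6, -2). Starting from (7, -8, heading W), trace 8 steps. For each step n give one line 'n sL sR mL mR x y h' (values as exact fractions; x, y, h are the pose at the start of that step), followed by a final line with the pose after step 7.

0 40/27 40/3 -400/27 140/27 7 -8 W
1 60/37 12/5 -744/185 -78/185 8 -8 S
2 120/13 120/73 -10320/949 -7980/949 8 -7 E
3 6 15/4 -39/4 -33/8 7 -7 N
4 40/27 40/3 -400/27 140/27 7 -8 W
5 60/37 12/5 -744/185 -78/185 8 -8 S
6 120/13 120/73 -10320/949 -7980/949 8 -7 E
7 6 15/4 -39/4 -33/8 7 -7 N
final 7 -8 W

n=0: pose=(7,-8,W); sL=40/27, sR=40/3; mL=-400/27, mR=140/27; mL+mR=-260/27 → advance -1; mR−mL=20 → turn +1·90°
n=1: pose=(8,-8,S); sL=60/37, sR=12/5; mL=-744/185, mR=-78/185; mL+mR=-822/185 → advance -1; mR−mL=18/5 → turn +1·90°
n=2: pose=(8,-7,E); sL=120/13, sR=120/73; mL=-10320/949, mR=-7980/949; mL+mR=-18300/949 → advance -1; mR−mL=180/73 → turn +1·90°
n=3: pose=(7,-7,N); sL=6, sR=15/4; mL=-39/4, mR=-33/8; mL+mR=-111/8 → advance -1; mR−mL=45/8 → turn +1·90°
n=4: pose=(7,-8,W); sL=40/27, sR=40/3; mL=-400/27, mR=140/27; mL+mR=-260/27 → advance -1; mR−mL=20 → turn +1·90°
n=5: pose=(8,-8,S); sL=60/37, sR=12/5; mL=-744/185, mR=-78/185; mL+mR=-822/185 → advance -1; mR−mL=18/5 → turn +1·90°
n=6: pose=(8,-7,E); sL=120/13, sR=120/73; mL=-10320/949, mR=-7980/949; mL+mR=-18300/949 → advance -1; mR−mL=180/73 → turn +1·90°
n=7: pose=(7,-7,N); sL=6, sR=15/4; mL=-39/4, mR=-33/8; mL+mR=-111/8 → advance -1; mR−mL=45/8 → turn +1·90°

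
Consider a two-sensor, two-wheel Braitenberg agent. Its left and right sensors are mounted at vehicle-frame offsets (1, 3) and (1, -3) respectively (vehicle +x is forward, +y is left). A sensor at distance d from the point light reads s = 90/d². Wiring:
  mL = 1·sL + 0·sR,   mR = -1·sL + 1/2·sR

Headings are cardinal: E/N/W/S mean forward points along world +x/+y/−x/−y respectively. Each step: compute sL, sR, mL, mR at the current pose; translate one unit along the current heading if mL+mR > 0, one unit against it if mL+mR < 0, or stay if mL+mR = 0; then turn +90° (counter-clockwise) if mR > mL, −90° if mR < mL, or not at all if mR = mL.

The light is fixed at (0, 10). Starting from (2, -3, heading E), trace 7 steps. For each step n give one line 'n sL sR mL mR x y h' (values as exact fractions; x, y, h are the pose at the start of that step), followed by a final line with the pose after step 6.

n=0: pose=(2,-3,E); sL=90/109, sR=18/53; mL=90/109, mR=-3789/5777; mL+mR=9/53 → advance +1; mR−mL=-8559/5777 → turn -1·90°
n=1: pose=(3,-3,S); sL=45/116, sR=45/98; mL=45/116, mR=-225/1421; mL+mR=45/196 → advance +1; mR−mL=-3105/5684 → turn -1·90°
n=2: pose=(3,-4,W); sL=90/293, sR=18/25; mL=90/293, mR=387/7325; mL+mR=9/25 → advance +1; mR−mL=-1863/7325 → turn -1·90°
n=3: pose=(2,-4,N); sL=9/17, sR=45/97; mL=9/17, mR=-981/3298; mL+mR=45/194 → advance +1; mR−mL=-2727/3298 → turn -1·90°
n=4: pose=(2,-3,E); sL=90/109, sR=18/53; mL=90/109, mR=-3789/5777; mL+mR=9/53 → advance +1; mR−mL=-8559/5777 → turn -1·90°
n=5: pose=(3,-3,S); sL=45/116, sR=45/98; mL=45/116, mR=-225/1421; mL+mR=45/196 → advance +1; mR−mL=-3105/5684 → turn -1·90°
n=6: pose=(3,-4,W); sL=90/293, sR=18/25; mL=90/293, mR=387/7325; mL+mR=9/25 → advance +1; mR−mL=-1863/7325 → turn -1·90°

0 90/109 18/53 90/109 -3789/5777 2 -3 E
1 45/116 45/98 45/116 -225/1421 3 -3 S
2 90/293 18/25 90/293 387/7325 3 -4 W
3 9/17 45/97 9/17 -981/3298 2 -4 N
4 90/109 18/53 90/109 -3789/5777 2 -3 E
5 45/116 45/98 45/116 -225/1421 3 -3 S
6 90/293 18/25 90/293 387/7325 3 -4 W
final 2 -4 N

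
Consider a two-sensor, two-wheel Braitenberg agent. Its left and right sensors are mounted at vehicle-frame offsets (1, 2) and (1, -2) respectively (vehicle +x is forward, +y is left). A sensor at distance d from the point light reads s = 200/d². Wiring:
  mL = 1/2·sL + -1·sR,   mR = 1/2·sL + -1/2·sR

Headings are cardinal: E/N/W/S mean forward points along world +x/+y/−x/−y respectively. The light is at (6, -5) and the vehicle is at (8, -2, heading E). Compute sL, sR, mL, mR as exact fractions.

100/17 20 -290/17 -120/17

left sensor world pos  = (9, 0); dL² = 34
right sensor world pos = (9, -4); dR² = 10
sL = 200/34 = 100/17
sR = 200/10 = 20
mL = 1/2·sL + -1·sR = -290/17
mR = 1/2·sL + -1/2·sR = -120/17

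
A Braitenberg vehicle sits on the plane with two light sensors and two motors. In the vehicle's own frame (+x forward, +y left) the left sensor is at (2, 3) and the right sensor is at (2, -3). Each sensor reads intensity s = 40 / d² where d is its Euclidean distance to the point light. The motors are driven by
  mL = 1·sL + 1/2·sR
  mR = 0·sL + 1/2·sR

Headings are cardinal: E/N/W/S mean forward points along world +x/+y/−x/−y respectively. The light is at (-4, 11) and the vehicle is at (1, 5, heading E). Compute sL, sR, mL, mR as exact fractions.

left sensor world pos  = (3, 8); dL² = 58
right sensor world pos = (3, 2); dR² = 130
sL = 40/58 = 20/29
sR = 40/130 = 4/13
mL = 1·sL + 1/2·sR = 318/377
mR = 0·sL + 1/2·sR = 2/13

20/29 4/13 318/377 2/13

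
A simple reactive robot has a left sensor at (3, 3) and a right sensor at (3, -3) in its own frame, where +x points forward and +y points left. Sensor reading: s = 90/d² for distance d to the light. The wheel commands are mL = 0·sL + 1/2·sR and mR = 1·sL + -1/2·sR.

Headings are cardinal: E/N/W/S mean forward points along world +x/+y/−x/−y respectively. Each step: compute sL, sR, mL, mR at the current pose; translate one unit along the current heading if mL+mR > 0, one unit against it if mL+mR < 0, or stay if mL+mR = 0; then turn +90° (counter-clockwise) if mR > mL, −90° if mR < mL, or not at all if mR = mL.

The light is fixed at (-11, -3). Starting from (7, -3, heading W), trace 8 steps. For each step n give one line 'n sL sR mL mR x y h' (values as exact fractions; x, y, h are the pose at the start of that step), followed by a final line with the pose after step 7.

n=0: pose=(7,-3,W); sL=5/13, sR=5/13; mL=5/26, mR=5/26; mL+mR=5/13 → advance +1; mR−mL=0 → turn +0·90°
n=1: pose=(6,-3,W); sL=18/41, sR=18/41; mL=9/41, mR=9/41; mL+mR=18/41 → advance +1; mR−mL=0 → turn +0·90°
n=2: pose=(5,-3,W); sL=45/89, sR=45/89; mL=45/178, mR=45/178; mL+mR=45/89 → advance +1; mR−mL=0 → turn +0·90°
n=3: pose=(4,-3,W); sL=10/17, sR=10/17; mL=5/17, mR=5/17; mL+mR=10/17 → advance +1; mR−mL=0 → turn +0·90°
n=4: pose=(3,-3,W); sL=9/13, sR=9/13; mL=9/26, mR=9/26; mL+mR=9/13 → advance +1; mR−mL=0 → turn +0·90°
n=5: pose=(2,-3,W); sL=90/109, sR=90/109; mL=45/109, mR=45/109; mL+mR=90/109 → advance +1; mR−mL=0 → turn +0·90°
n=6: pose=(1,-3,W); sL=1, sR=1; mL=1/2, mR=1/2; mL+mR=1 → advance +1; mR−mL=0 → turn +0·90°
n=7: pose=(0,-3,W); sL=90/73, sR=90/73; mL=45/73, mR=45/73; mL+mR=90/73 → advance +1; mR−mL=0 → turn +0·90°

0 5/13 5/13 5/26 5/26 7 -3 W
1 18/41 18/41 9/41 9/41 6 -3 W
2 45/89 45/89 45/178 45/178 5 -3 W
3 10/17 10/17 5/17 5/17 4 -3 W
4 9/13 9/13 9/26 9/26 3 -3 W
5 90/109 90/109 45/109 45/109 2 -3 W
6 1 1 1/2 1/2 1 -3 W
7 90/73 90/73 45/73 45/73 0 -3 W
final -1 -3 W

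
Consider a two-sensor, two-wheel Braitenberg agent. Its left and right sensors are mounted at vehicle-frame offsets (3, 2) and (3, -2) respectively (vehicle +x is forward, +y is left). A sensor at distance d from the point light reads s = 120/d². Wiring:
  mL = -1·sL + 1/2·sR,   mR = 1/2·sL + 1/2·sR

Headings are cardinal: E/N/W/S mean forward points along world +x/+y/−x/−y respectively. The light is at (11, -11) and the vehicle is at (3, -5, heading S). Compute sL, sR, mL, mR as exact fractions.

8/3 120/109 -692/327 616/327

left sensor world pos  = (5, -8); dL² = 45
right sensor world pos = (1, -8); dR² = 109
sL = 120/45 = 8/3
sR = 120/109 = 120/109
mL = -1·sL + 1/2·sR = -692/327
mR = 1/2·sL + 1/2·sR = 616/327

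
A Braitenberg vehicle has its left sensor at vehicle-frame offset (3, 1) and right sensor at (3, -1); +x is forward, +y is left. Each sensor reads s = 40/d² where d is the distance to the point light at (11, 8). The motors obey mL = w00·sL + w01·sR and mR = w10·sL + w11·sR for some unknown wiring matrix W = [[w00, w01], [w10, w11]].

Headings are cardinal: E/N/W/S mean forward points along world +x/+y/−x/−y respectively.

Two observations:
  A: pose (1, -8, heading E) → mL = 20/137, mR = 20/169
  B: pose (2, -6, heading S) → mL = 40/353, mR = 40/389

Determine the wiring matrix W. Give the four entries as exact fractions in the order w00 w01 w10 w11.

obs A: pose=(1,-8,E) → sL=20/137, sR=20/169, mL=20/137, mR=20/169
obs B: pose=(2,-6,S) → sL=40/353, sR=40/389, mL=40/353, mR=40/389
sensor matrix S = [[20/137, 20/169], [40/353, 40/389]]; det S = 5091200/3179300501
solve [mL_A; mL_B] = S·[w00; w01] and [mR_A; mR_B] = S·[w10; w11]:
  w00 = 1, w01 = 0, w10 = 0, w11 = 1

1 0 0 1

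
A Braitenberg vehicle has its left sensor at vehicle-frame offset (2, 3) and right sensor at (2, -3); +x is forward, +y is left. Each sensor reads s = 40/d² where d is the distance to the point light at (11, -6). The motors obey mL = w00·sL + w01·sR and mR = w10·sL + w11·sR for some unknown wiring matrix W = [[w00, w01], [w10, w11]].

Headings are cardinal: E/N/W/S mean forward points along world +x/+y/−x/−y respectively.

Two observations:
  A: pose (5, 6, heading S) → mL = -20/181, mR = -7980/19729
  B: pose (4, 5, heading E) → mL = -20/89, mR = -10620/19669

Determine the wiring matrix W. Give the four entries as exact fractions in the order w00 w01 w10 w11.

obs A: pose=(5,6,S) → sL=40/109, sR=40/181, mL=-20/181, mR=-7980/19729
obs B: pose=(4,5,E) → sL=40/221, sR=40/89, mL=-20/89, mR=-10620/19669
sensor matrix S = [[40/109, 40/181], [40/221, 40/89]]; det S = 48480000/388049701
solve [mL_A; mL_B] = S·[w00; w01] and [mR_A; mR_B] = S·[w10; w11]:
  w00 = 0, w01 = -1/2, w10 = -1/2, w11 = -1

0 -1/2 -1/2 -1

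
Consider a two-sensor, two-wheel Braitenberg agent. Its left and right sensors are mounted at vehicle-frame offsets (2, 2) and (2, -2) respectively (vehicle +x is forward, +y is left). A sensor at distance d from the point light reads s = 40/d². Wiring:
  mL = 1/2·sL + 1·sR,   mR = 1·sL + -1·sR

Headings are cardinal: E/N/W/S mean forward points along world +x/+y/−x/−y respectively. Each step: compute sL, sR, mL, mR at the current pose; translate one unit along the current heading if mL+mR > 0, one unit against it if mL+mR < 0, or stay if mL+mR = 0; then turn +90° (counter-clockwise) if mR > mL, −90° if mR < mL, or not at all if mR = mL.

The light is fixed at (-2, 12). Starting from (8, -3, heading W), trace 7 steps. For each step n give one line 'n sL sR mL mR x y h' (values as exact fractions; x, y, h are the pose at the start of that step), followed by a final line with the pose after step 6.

0 40/353 40/233 18780/82249 -4800/82249 8 -3 W
1 20/109 4/29 726/3161 144/3161 7 -3 N
2 8/53 40/377 3628/19981 896/19981 7 -2 E
3 1/10 1/8 7/40 -1/40 8 -2 S
4 40/353 40/233 18780/82249 -4800/82249 8 -3 W
5 20/109 4/29 726/3161 144/3161 7 -3 N
6 8/53 40/377 3628/19981 896/19981 7 -2 E
final 8 -2 S

n=0: pose=(8,-3,W); sL=40/353, sR=40/233; mL=18780/82249, mR=-4800/82249; mL+mR=60/353 → advance +1; mR−mL=-23580/82249 → turn -1·90°
n=1: pose=(7,-3,N); sL=20/109, sR=4/29; mL=726/3161, mR=144/3161; mL+mR=30/109 → advance +1; mR−mL=-582/3161 → turn -1·90°
n=2: pose=(7,-2,E); sL=8/53, sR=40/377; mL=3628/19981, mR=896/19981; mL+mR=12/53 → advance +1; mR−mL=-2732/19981 → turn -1·90°
n=3: pose=(8,-2,S); sL=1/10, sR=1/8; mL=7/40, mR=-1/40; mL+mR=3/20 → advance +1; mR−mL=-1/5 → turn -1·90°
n=4: pose=(8,-3,W); sL=40/353, sR=40/233; mL=18780/82249, mR=-4800/82249; mL+mR=60/353 → advance +1; mR−mL=-23580/82249 → turn -1·90°
n=5: pose=(7,-3,N); sL=20/109, sR=4/29; mL=726/3161, mR=144/3161; mL+mR=30/109 → advance +1; mR−mL=-582/3161 → turn -1·90°
n=6: pose=(7,-2,E); sL=8/53, sR=40/377; mL=3628/19981, mR=896/19981; mL+mR=12/53 → advance +1; mR−mL=-2732/19981 → turn -1·90°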